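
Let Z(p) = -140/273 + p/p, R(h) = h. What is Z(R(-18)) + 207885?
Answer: 8107534/39 ≈ 2.0789e+5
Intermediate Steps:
Z(p) = 19/39 (Z(p) = -140*1/273 + 1 = -20/39 + 1 = 19/39)
Z(R(-18)) + 207885 = 19/39 + 207885 = 8107534/39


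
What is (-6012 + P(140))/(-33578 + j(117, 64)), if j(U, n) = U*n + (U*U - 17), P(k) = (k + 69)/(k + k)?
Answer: 1683151/3477040 ≈ 0.48408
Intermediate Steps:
P(k) = (69 + k)/(2*k) (P(k) = (69 + k)/((2*k)) = (69 + k)*(1/(2*k)) = (69 + k)/(2*k))
j(U, n) = -17 + U² + U*n (j(U, n) = U*n + (U² - 17) = U*n + (-17 + U²) = -17 + U² + U*n)
(-6012 + P(140))/(-33578 + j(117, 64)) = (-6012 + (½)*(69 + 140)/140)/(-33578 + (-17 + 117² + 117*64)) = (-6012 + (½)*(1/140)*209)/(-33578 + (-17 + 13689 + 7488)) = (-6012 + 209/280)/(-33578 + 21160) = -1683151/280/(-12418) = -1683151/280*(-1/12418) = 1683151/3477040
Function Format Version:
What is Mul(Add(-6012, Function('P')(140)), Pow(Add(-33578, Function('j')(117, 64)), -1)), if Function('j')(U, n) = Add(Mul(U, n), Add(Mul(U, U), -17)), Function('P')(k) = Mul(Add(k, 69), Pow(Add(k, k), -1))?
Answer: Rational(1683151, 3477040) ≈ 0.48408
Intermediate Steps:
Function('P')(k) = Mul(Rational(1, 2), Pow(k, -1), Add(69, k)) (Function('P')(k) = Mul(Add(69, k), Pow(Mul(2, k), -1)) = Mul(Add(69, k), Mul(Rational(1, 2), Pow(k, -1))) = Mul(Rational(1, 2), Pow(k, -1), Add(69, k)))
Function('j')(U, n) = Add(-17, Pow(U, 2), Mul(U, n)) (Function('j')(U, n) = Add(Mul(U, n), Add(Pow(U, 2), -17)) = Add(Mul(U, n), Add(-17, Pow(U, 2))) = Add(-17, Pow(U, 2), Mul(U, n)))
Mul(Add(-6012, Function('P')(140)), Pow(Add(-33578, Function('j')(117, 64)), -1)) = Mul(Add(-6012, Mul(Rational(1, 2), Pow(140, -1), Add(69, 140))), Pow(Add(-33578, Add(-17, Pow(117, 2), Mul(117, 64))), -1)) = Mul(Add(-6012, Mul(Rational(1, 2), Rational(1, 140), 209)), Pow(Add(-33578, Add(-17, 13689, 7488)), -1)) = Mul(Add(-6012, Rational(209, 280)), Pow(Add(-33578, 21160), -1)) = Mul(Rational(-1683151, 280), Pow(-12418, -1)) = Mul(Rational(-1683151, 280), Rational(-1, 12418)) = Rational(1683151, 3477040)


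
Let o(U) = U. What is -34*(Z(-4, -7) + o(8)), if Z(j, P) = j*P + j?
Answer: -1088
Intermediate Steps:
Z(j, P) = j + P*j (Z(j, P) = P*j + j = j + P*j)
-34*(Z(-4, -7) + o(8)) = -34*(-4*(1 - 7) + 8) = -34*(-4*(-6) + 8) = -34*(24 + 8) = -34*32 = -1088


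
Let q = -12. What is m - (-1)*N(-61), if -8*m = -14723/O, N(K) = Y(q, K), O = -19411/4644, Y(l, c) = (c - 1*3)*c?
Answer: 134467685/38822 ≈ 3463.7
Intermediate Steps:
Y(l, c) = c*(-3 + c) (Y(l, c) = (c - 3)*c = (-3 + c)*c = c*(-3 + c))
O = -19411/4644 (O = -19411*1/4644 = -19411/4644 ≈ -4.1798)
N(K) = K*(-3 + K)
m = -17093403/38822 (m = -(-14723)/(8*(-19411/4644)) = -(-14723)*(-4644)/(8*19411) = -⅛*68373612/19411 = -17093403/38822 ≈ -440.30)
m - (-1)*N(-61) = -17093403/38822 - (-1)*(-61*(-3 - 61)) = -17093403/38822 - (-1)*(-61*(-64)) = -17093403/38822 - (-1)*3904 = -17093403/38822 - 1*(-3904) = -17093403/38822 + 3904 = 134467685/38822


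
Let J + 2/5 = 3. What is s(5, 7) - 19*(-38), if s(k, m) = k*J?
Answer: 735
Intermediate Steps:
J = 13/5 (J = -⅖ + 3 = 13/5 ≈ 2.6000)
s(k, m) = 13*k/5 (s(k, m) = k*(13/5) = 13*k/5)
s(5, 7) - 19*(-38) = (13/5)*5 - 19*(-38) = 13 + 722 = 735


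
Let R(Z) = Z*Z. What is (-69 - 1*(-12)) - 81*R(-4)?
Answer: -1353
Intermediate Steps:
R(Z) = Z²
(-69 - 1*(-12)) - 81*R(-4) = (-69 - 1*(-12)) - 81*(-4)² = (-69 + 12) - 81*16 = -57 - 1296 = -1353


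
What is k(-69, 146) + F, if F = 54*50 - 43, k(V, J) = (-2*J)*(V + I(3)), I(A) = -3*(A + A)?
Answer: 28061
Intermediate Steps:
I(A) = -6*A
k(V, J) = -2*J*(-18 + V) (k(V, J) = (-2*J)*(V - 6*3) = (-2*J)*(V - 18) = (-2*J)*(-18 + V) = -2*J*(-18 + V))
F = 2657 (F = 2700 - 43 = 2657)
k(-69, 146) + F = 2*146*(18 - 1*(-69)) + 2657 = 2*146*(18 + 69) + 2657 = 2*146*87 + 2657 = 25404 + 2657 = 28061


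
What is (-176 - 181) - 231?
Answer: -588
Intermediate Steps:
(-176 - 181) - 231 = -357 - 231 = -588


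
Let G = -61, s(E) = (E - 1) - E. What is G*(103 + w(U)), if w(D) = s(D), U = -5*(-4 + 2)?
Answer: -6222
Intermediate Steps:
s(E) = -1 (s(E) = (-1 + E) - E = -1)
U = 10 (U = -5*(-2) = 10)
w(D) = -1
G*(103 + w(U)) = -61*(103 - 1) = -61*102 = -6222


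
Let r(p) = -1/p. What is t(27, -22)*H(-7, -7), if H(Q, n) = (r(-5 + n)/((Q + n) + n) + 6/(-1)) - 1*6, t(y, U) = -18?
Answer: 3025/14 ≈ 216.07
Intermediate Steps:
H(Q, n) = -12 - 1/((-5 + n)*(Q + 2*n)) (H(Q, n) = ((-1/(-5 + n))/((Q + n) + n) + 6/(-1)) - 1*6 = ((-1/(-5 + n))/(Q + 2*n) + 6*(-1)) - 6 = (-1/((-5 + n)*(Q + 2*n)) - 6) - 6 = (-6 - 1/((-5 + n)*(Q + 2*n))) - 6 = -12 - 1/((-5 + n)*(Q + 2*n)))
t(27, -22)*H(-7, -7) = -18*(-1 - 12*(-5 - 7)*(-7 + 2*(-7)))/((-5 - 7)*(-7 + 2*(-7))) = -18*(-1 - 12*(-12)*(-7 - 14))/((-12)*(-7 - 14)) = -(-3)*(-1 - 12*(-12)*(-21))/(2*(-21)) = -(-3)*(-1)*(-1 - 3024)/(2*21) = -(-3)*(-1)*(-3025)/(2*21) = -18*(-3025/252) = 3025/14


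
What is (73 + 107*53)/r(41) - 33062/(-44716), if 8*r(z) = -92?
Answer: -256468491/514234 ≈ -498.74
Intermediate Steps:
r(z) = -23/2 (r(z) = (⅛)*(-92) = -23/2)
(73 + 107*53)/r(41) - 33062/(-44716) = (73 + 107*53)/(-23/2) - 33062/(-44716) = (73 + 5671)*(-2/23) - 33062*(-1/44716) = 5744*(-2/23) + 16531/22358 = -11488/23 + 16531/22358 = -256468491/514234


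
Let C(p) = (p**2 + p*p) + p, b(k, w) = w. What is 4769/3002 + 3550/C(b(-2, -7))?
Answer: 583741/14378 ≈ 40.600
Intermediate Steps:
C(p) = p + 2*p**2 (C(p) = (p**2 + p**2) + p = 2*p**2 + p = p + 2*p**2)
4769/3002 + 3550/C(b(-2, -7)) = 4769/3002 + 3550/((-7*(1 + 2*(-7)))) = 4769*(1/3002) + 3550/((-7*(1 - 14))) = 251/158 + 3550/((-7*(-13))) = 251/158 + 3550/91 = 583741/14378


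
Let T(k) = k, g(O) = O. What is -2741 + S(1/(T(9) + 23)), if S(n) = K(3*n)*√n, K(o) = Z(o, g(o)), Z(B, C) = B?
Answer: -2741 + 3*√2/256 ≈ -2741.0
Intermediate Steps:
K(o) = o
S(n) = 3*n^(3/2) (S(n) = (3*n)*√n = 3*n^(3/2))
-2741 + S(1/(T(9) + 23)) = -2741 + 3*(1/(9 + 23))^(3/2) = -2741 + 3*(1/32)^(3/2) = -2741 + 3*(√2/256) = -2741 + 3*√2/256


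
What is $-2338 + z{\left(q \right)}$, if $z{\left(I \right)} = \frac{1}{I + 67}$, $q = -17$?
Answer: $- \frac{116899}{50} \approx -2338.0$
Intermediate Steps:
$z{\left(I \right)} = \frac{1}{67 + I}$
$-2338 + z{\left(q \right)} = -2338 + \frac{1}{67 - 17} = -2338 + \frac{1}{50} = - \frac{116899}{50}$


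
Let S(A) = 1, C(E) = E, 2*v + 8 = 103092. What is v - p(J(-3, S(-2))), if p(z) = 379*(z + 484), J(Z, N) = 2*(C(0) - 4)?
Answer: -128862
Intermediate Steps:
v = 51542 (v = -4 + (½)*103092 = -4 + 51546 = 51542)
J(Z, N) = -8 (J(Z, N) = 2*(0 - 4) = 2*(-4) = -8)
p(z) = 183436 + 379*z (p(z) = 379*(484 + z) = 183436 + 379*z)
v - p(J(-3, S(-2))) = 51542 - (183436 + 379*(-8)) = 51542 - (183436 - 3032) = 51542 - 1*180404 = 51542 - 180404 = -128862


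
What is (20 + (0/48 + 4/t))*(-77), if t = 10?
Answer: -7854/5 ≈ -1570.8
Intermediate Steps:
(20 + (0/48 + 4/t))*(-77) = (20 + (0/48 + 4/10))*(-77) = (20 + (0*(1/48) + 4*(⅒)))*(-77) = (20 + (0 + ⅖))*(-77) = (20 + ⅖)*(-77) = (102/5)*(-77) = -7854/5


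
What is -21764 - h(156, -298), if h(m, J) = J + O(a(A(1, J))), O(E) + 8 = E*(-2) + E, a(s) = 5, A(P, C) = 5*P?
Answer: -21453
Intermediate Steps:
O(E) = -8 - E (O(E) = -8 + (E*(-2) + E) = -8 + (-2*E + E) = -8 - E)
h(m, J) = -13 + J (h(m, J) = J + (-8 - 1*5) = J + (-8 - 5) = J - 13 = -13 + J)
-21764 - h(156, -298) = -21764 - (-13 - 298) = -21764 - 1*(-311) = -21764 + 311 = -21453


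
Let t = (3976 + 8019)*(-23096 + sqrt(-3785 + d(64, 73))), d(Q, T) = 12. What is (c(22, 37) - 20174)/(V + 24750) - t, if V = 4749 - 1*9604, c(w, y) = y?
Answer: 5511641545263/19895 - 83965*I*sqrt(77) ≈ 2.7704e+8 - 7.3679e+5*I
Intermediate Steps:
V = -4855 (V = 4749 - 9604 = -4855)
t = -277036520 + 83965*I*sqrt(77) (t = (3976 + 8019)*(-23096 + sqrt(-3785 + 12)) = 11995*(-23096 + sqrt(-3773)) = 11995*(-23096 + 7*I*sqrt(77)) = -277036520 + 83965*I*sqrt(77) ≈ -2.7704e+8 + 7.3679e+5*I)
(c(22, 37) - 20174)/(V + 24750) - t = (37 - 20174)/(-4855 + 24750) - (-277036520 + 83965*I*sqrt(77)) = -20137/19895 + (277036520 - 83965*I*sqrt(77)) = 5511641545263/19895 - 83965*I*sqrt(77)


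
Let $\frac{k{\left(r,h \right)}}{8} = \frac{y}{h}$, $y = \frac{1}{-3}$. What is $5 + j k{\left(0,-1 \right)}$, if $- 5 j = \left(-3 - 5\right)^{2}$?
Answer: $- \frac{437}{15} \approx -29.133$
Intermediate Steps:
$y = - \frac{1}{3} \approx -0.33333$
$k{\left(r,h \right)} = - \frac{8}{3 h}$ ($k{\left(r,h \right)} = 8 \left(- \frac{1}{3 h}\right) = - \frac{8}{3 h}$)
$j = - \frac{64}{5}$ ($j = - \frac{\left(-3 - 5\right)^{2}}{5} = - \frac{\left(-8\right)^{2}}{5} = \left(- \frac{1}{5}\right) 64 = - \frac{64}{5} \approx -12.8$)
$5 + j k{\left(0,-1 \right)} = 5 - \frac{64 \left(- \frac{8}{3 \left(-1\right)}\right)}{5} = 5 - \frac{64 \left(\left(- \frac{8}{3}\right) \left(-1\right)\right)}{5} = 5 - \frac{512}{15} = - \frac{437}{15}$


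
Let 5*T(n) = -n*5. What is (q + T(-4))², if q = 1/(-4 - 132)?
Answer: 294849/18496 ≈ 15.941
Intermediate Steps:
q = -1/136 (q = 1/(-136) = -1/136 ≈ -0.0073529)
T(n) = -n (T(n) = (-n*5)/5 = (-5*n)/5 = -n)
(q + T(-4))² = (-1/136 - 1*(-4))² = (-1/136 + 4)² = (543/136)² = 294849/18496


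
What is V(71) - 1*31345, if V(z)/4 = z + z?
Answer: -30777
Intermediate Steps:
V(z) = 8*z (V(z) = 4*(z + z) = 4*(2*z) = 8*z)
V(71) - 1*31345 = 8*71 - 1*31345 = 568 - 31345 = -30777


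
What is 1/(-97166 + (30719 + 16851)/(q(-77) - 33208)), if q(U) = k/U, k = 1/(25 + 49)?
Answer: -37843837/3677188476714 ≈ -1.0292e-5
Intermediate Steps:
k = 1/74 ≈ 0.013514
q(U) = 1/(74*U)
1/(-97166 + (30719 + 16851)/(q(-77) - 33208)) = 1/(-97166 + (30719 + 16851)/((1/74)/(-77) - 33208)) = 1/(-97166 + 47570/((1/74)*(-1/77) - 33208)) = 1/(-97166 + 47570/(-1/5698 - 33208)) = 1/(-97166 + 47570/(-189219185/5698)) = 1/(-97166 + 47570*(-5698/189219185)) = 1/(-97166 - 54210772/37843837) = 1/(-3677188476714/37843837) = -37843837/3677188476714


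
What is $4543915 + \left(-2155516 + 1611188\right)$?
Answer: $3999587$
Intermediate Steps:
$4543915 + \left(-2155516 + 1611188\right) = 4543915 - 544328 = 3999587$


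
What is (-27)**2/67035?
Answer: 243/22345 ≈ 0.010875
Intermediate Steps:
(-27)**2/67035 = 729*(1/67035) = 243/22345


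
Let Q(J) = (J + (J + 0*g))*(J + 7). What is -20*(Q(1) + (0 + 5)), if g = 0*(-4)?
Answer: -420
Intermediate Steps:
g = 0
Q(J) = 2*J*(7 + J) (Q(J) = (J + (J + 0*0))*(J + 7) = (J + (J + 0))*(7 + J) = (J + J)*(7 + J) = (2*J)*(7 + J) = 2*J*(7 + J))
-20*(Q(1) + (0 + 5)) = -20*(2*1*(7 + 1) + (0 + 5)) = -20*(2*1*8 + 5) = -20*(16 + 5) = -20*21 = -420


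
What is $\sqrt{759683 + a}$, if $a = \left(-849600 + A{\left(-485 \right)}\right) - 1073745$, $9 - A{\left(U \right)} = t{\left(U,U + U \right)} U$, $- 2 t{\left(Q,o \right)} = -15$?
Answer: $\frac{i \sqrt{4640062}}{2} \approx 1077.0 i$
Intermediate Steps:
$t{\left(Q,o \right)} = \frac{15}{2}$ ($t{\left(Q,o \right)} = \left(- \frac{1}{2}\right) \left(-15\right) = \frac{15}{2}$)
$A{\left(U \right)} = 9 - \frac{15 U}{2}$
$a = - \frac{3839397}{2}$ ($a = \left(-849600 + \left(9 - - \frac{7275}{2}\right)\right) - 1073745 = \left(-849600 + \left(9 + \frac{7275}{2}\right)\right) - 1073745 = \left(-849600 + \frac{7293}{2}\right) - 1073745 = - \frac{1691907}{2} - 1073745 = - \frac{3839397}{2} \approx -1.9197 \cdot 10^{6}$)
$\sqrt{759683 + a} = \sqrt{759683 - \frac{3839397}{2}} = \sqrt{- \frac{2320031}{2}} = \frac{i \sqrt{4640062}}{2}$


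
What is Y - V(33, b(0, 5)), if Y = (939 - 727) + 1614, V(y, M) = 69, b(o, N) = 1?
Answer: 1757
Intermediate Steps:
Y = 1826 (Y = 212 + 1614 = 1826)
Y - V(33, b(0, 5)) = 1826 - 1*69 = 1826 - 69 = 1757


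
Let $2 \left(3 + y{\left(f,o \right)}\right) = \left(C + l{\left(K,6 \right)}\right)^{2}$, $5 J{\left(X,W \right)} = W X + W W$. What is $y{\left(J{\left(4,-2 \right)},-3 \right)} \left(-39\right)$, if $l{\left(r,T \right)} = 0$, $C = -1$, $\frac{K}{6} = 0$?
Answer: $\frac{195}{2} \approx 97.5$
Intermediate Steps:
$K = 0$ ($K = 6 \cdot 0 = 0$)
$J{\left(X,W \right)} = \frac{W^{2}}{5} + \frac{W X}{5}$ ($J{\left(X,W \right)} = \frac{W X + W W}{5} = \frac{W X + W^{2}}{5} = \frac{W^{2} + W X}{5} = \frac{W^{2}}{5} + \frac{W X}{5}$)
$y{\left(f,o \right)} = - \frac{5}{2}$ ($y{\left(f,o \right)} = -3 + \frac{\left(-1 + 0\right)^{2}}{2} = -3 + \frac{\left(-1\right)^{2}}{2} = -3 + \frac{1}{2} \cdot 1 = -3 + \frac{1}{2} = - \frac{5}{2}$)
$y{\left(J{\left(4,-2 \right)},-3 \right)} \left(-39\right) = \left(- \frac{5}{2}\right) \left(-39\right) = \frac{195}{2}$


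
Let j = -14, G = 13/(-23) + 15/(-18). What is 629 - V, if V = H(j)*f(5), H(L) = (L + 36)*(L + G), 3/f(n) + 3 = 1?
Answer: 5559/46 ≈ 120.85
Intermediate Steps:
G = -193/138 (G = 13*(-1/23) + 15*(-1/18) = -13/23 - 5/6 = -193/138 ≈ -1.3986)
f(n) = -3/2 (f(n) = 3/(-3 + 1) = 3/(-2) = 3*(-1/2) = -3/2)
H(L) = (36 + L)*(-193/138 + L) (H(L) = (L + 36)*(L - 193/138) = (36 + L)*(-193/138 + L))
V = 23375/46 (V = (-1158/23 + (-14)**2 + (4775/138)*(-14))*(-3/2) = (-1158/23 + 196 - 33425/69)*(-3/2) = -23375/69*(-3/2) = 23375/46 ≈ 508.15)
629 - V = 629 - 1*23375/46 = 629 - 23375/46 = 5559/46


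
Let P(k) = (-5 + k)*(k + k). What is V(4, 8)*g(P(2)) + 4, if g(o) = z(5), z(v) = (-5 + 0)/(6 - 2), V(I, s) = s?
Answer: -6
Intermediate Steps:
z(v) = -5/4
P(k) = 2*k*(-5 + k) (P(k) = (-5 + k)*(2*k) = 2*k*(-5 + k))
g(o) = -5/4
V(4, 8)*g(P(2)) + 4 = 8*(-5/4) + 4 = -10 + 4 = -6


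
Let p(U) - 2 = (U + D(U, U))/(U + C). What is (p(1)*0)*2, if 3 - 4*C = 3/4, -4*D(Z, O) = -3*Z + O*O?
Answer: 0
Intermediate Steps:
D(Z, O) = -O**2/4 + 3*Z/4 (D(Z, O) = -(-3*Z + O*O)/4 = -(-3*Z + O**2)/4 = -(O**2 - 3*Z)/4 = -O**2/4 + 3*Z/4)
C = 9/16 (C = 3/4 - 3/(4*4) = 3/4 - 1/4*3/4 = 3/4 - 3/16 = 9/16 ≈ 0.56250)
p(U) = 2 + (-U**2/4 + 7*U/4)/(9/16 + U) (p(U) = 2 + (U + (-U**2/4 + 3*U/4))/(U + 9/16) = 2 + (-U**2/4 + 7*U/4)/(9/16 + U))
(p(1)*0)*2 = ((2*(9 - 2*1**2 + 30*1)/(9 + 16*1))*0)*2 = ((2*(9 - 2*1 + 30)/(9 + 16))*0)*2 = ((2*(9 - 2 + 30)/25)*0)*2 = ((2*(1/25)*37)*0)*2 = ((74/25)*0)*2 = 0*2 = 0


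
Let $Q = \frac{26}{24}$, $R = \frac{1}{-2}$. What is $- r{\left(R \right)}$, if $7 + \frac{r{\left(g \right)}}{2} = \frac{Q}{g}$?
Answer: $\frac{55}{3} \approx 18.333$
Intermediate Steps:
$R = - \frac{1}{2} \approx -0.5$
$Q = \frac{13}{12}$ ($Q = 26 \cdot \frac{1}{24} = \frac{13}{12} \approx 1.0833$)
$r{\left(g \right)} = -14 + \frac{13}{6 g}$ ($r{\left(g \right)} = -14 + 2 \frac{13}{12 g} = -14 + \frac{13}{6 g}$)
$- r{\left(R \right)} = - (-14 + \frac{13}{6 \left(- \frac{1}{2}\right)}) = - (-14 + \frac{13}{6} \left(-2\right)) = - (-14 - \frac{13}{3}) = \left(-1\right) \left(- \frac{55}{3}\right) = \frac{55}{3}$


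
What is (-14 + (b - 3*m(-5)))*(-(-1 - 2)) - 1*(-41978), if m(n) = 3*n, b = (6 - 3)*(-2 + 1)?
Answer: 42062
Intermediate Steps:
b = -3 (b = 3*(-1) = -3)
(-14 + (b - 3*m(-5)))*(-(-1 - 2)) - 1*(-41978) = (-14 + (-3 - 9*(-5)))*(-(-1 - 2)) - 1*(-41978) = (-14 + (-3 - 3*(-15)))*(-1*(-3)) + 41978 = (-14 + (-3 + 45))*3 + 41978 = (-14 + 42)*3 + 41978 = 28*3 + 41978 = 84 + 41978 = 42062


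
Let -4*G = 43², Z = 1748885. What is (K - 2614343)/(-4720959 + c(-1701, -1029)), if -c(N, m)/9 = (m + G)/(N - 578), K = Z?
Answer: 292204264/1593937627 ≈ 0.18332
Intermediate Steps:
G = -1849/4 (G = -¼*43² = -¼*1849 = -1849/4 ≈ -462.25)
K = 1748885
c(N, m) = -9*(-1849/4 + m)/(-578 + N) (c(N, m) = -9*(m - 1849/4)/(N - 578) = -9*(-1849/4 + m)/(-578 + N))
(K - 2614343)/(-4720959 + c(-1701, -1029)) = (1748885 - 2614343)/(-4720959 + 9*(1849 - 4*(-1029))/(4*(-578 - 1701))) = -865458/(-4720959 + (9/4)*(1849 + 4116)/(-2279)) = -865458/(-4720959 + (9/4)*(-1/2279)*5965) = -865458/(-4720959 - 53685/9116) = -865458/(-43036315929/9116) = -865458*(-9116/43036315929) = 292204264/1593937627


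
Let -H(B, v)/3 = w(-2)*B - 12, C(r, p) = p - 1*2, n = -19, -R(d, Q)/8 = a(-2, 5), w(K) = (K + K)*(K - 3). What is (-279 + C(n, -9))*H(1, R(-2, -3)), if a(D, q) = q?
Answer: 6960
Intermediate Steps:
w(K) = 2*K*(-3 + K) (w(K) = (2*K)*(-3 + K) = 2*K*(-3 + K))
R(d, Q) = -40 (R(d, Q) = -8*5 = -40)
C(r, p) = -2 + p (C(r, p) = p - 2 = -2 + p)
H(B, v) = 36 - 60*B (H(B, v) = -3*((2*(-2)*(-3 - 2))*B - 12) = -3*((2*(-2)*(-5))*B - 12) = -3*(20*B - 12) = -3*(-12 + 20*B) = 36 - 60*B)
(-279 + C(n, -9))*H(1, R(-2, -3)) = (-279 + (-2 - 9))*(36 - 60*1) = (-279 - 11)*(36 - 60) = -290*(-24) = 6960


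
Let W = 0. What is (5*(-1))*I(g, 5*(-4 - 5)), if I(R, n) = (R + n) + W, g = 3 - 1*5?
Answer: 235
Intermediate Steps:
g = -2 (g = 3 - 5 = -2)
I(R, n) = R + n (I(R, n) = (R + n) + 0 = R + n)
(5*(-1))*I(g, 5*(-4 - 5)) = (5*(-1))*(-2 + 5*(-4 - 5)) = -5*(-2 + 5*(-9)) = -5*(-2 - 45) = -5*(-47) = 235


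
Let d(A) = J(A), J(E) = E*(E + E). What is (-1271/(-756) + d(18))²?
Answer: 241237163281/571536 ≈ 4.2209e+5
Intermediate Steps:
J(E) = 2*E² (J(E) = E*(2*E) = 2*E²)
d(A) = 2*A²
(-1271/(-756) + d(18))² = (-1271/(-756) + 2*18²)² = (-1271*(-1/756) + 2*324)² = (1271/756 + 648)² = (491159/756)² = 241237163281/571536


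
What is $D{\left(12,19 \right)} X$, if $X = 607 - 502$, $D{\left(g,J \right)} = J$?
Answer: $1995$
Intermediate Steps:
$X = 105$ ($X = 607 - 502 = 105$)
$D{\left(12,19 \right)} X = 19 \cdot 105 = 1995$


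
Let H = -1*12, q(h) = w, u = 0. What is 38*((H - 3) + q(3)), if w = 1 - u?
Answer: -532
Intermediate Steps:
w = 1 (w = 1 - 1*0 = 1 + 0 = 1)
q(h) = 1
H = -12
38*((H - 3) + q(3)) = 38*((-12 - 3) + 1) = 38*(-15 + 1) = 38*(-14) = -532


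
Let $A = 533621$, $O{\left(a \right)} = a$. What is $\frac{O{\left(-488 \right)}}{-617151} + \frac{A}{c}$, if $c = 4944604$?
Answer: $\frac{331737700523}{3051567303204} \approx 0.10871$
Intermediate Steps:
$\frac{O{\left(-488 \right)}}{-617151} + \frac{A}{c} = - \frac{488}{-617151} + \frac{533621}{4944604} = \left(-488\right) \left(- \frac{1}{617151}\right) + 533621 \cdot \frac{1}{4944604} = \frac{488}{617151} + \frac{533621}{4944604} = \frac{331737700523}{3051567303204}$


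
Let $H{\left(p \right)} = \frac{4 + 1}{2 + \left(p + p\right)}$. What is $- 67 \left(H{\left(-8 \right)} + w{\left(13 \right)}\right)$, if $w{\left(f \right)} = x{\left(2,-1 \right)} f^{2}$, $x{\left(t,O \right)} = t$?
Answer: $- \frac{316709}{14} \approx -22622.0$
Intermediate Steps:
$H{\left(p \right)} = \frac{5}{2 + 2 p}$
$w{\left(f \right)} = 2 f^{2}$
$- 67 \left(H{\left(-8 \right)} + w{\left(13 \right)}\right) = - 67 \left(\frac{5}{2 \left(1 - 8\right)} + 2 \cdot 13^{2}\right) = - 67 \left(\frac{5}{2 \left(-7\right)} + 2 \cdot 169\right) = - 67 \left(\frac{5}{2} \left(- \frac{1}{7}\right) + 338\right) = - 67 \left(- \frac{5}{14} + 338\right) = \left(-67\right) \frac{4727}{14} = - \frac{316709}{14}$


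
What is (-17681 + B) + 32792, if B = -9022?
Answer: 6089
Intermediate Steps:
(-17681 + B) + 32792 = (-17681 - 9022) + 32792 = -26703 + 32792 = 6089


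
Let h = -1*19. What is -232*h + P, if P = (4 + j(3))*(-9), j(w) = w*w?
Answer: 4291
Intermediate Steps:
j(w) = w²
h = -19
P = -117 (P = (4 + 3²)*(-9) = (4 + 9)*(-9) = 13*(-9) = -117)
-232*h + P = -232*(-19) - 117 = 4408 - 117 = 4291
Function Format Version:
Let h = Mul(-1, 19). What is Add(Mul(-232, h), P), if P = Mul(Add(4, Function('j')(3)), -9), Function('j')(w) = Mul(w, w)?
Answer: 4291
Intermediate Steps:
Function('j')(w) = Pow(w, 2)
h = -19
P = -117 (P = Mul(Add(4, Pow(3, 2)), -9) = Mul(Add(4, 9), -9) = Mul(13, -9) = -117)
Add(Mul(-232, h), P) = Add(Mul(-232, -19), -117) = Add(4408, -117) = 4291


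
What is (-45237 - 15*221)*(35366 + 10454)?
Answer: -2224652640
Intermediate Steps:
(-45237 - 15*221)*(35366 + 10454) = (-45237 - 3315)*45820 = -48552*45820 = -2224652640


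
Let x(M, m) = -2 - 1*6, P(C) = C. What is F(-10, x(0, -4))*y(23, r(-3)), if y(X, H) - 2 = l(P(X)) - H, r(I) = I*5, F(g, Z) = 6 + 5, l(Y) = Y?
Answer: 440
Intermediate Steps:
x(M, m) = -8 (x(M, m) = -2 - 6 = -8)
F(g, Z) = 11
r(I) = 5*I
y(X, H) = 2 + X - H (y(X, H) = 2 + (X - H) = 2 + X - H)
F(-10, x(0, -4))*y(23, r(-3)) = 11*(2 + 23 - 5*(-3)) = 11*(2 + 23 - 1*(-15)) = 11*(2 + 23 + 15) = 11*40 = 440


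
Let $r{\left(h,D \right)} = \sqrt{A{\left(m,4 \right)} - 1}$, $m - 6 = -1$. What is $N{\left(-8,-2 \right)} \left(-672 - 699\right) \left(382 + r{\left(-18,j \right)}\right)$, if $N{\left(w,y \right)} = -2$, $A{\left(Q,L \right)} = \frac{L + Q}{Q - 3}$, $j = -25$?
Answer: $1047444 + 1371 \sqrt{14} \approx 1.0526 \cdot 10^{6}$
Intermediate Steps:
$m = 5$ ($m = 6 - 1 = 5$)
$A{\left(Q,L \right)} = \frac{L + Q}{-3 + Q}$
$r{\left(h,D \right)} = \frac{\sqrt{14}}{2}$ ($r{\left(h,D \right)} = \sqrt{\frac{4 + 5}{-3 + 5} - 1} = \sqrt{\frac{1}{2} \cdot 9 - 1} = \sqrt{\frac{9}{2} - 1} = \sqrt{\frac{7}{2}} = \frac{\sqrt{14}}{2}$)
$N{\left(-8,-2 \right)} \left(-672 - 699\right) \left(382 + r{\left(-18,j \right)}\right) = - 2 \left(-672 - 699\right) \left(382 + \frac{\sqrt{14}}{2}\right) = - 2 \left(- 1371 \left(382 + \frac{\sqrt{14}}{2}\right)\right) = - 2 \left(-523722 - \frac{1371 \sqrt{14}}{2}\right) = 1047444 + 1371 \sqrt{14}$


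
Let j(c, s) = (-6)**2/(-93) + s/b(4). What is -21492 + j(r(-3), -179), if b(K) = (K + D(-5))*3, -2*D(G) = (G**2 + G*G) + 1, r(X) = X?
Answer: -85936958/3999 ≈ -21490.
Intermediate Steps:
D(G) = -1/2 - G**2 (D(G) = -((G**2 + G*G) + 1)/2 = -((G**2 + G**2) + 1)/2 = -(2*G**2 + 1)/2 = -(1 + 2*G**2)/2 = -1/2 - G**2)
b(K) = -153/2 + 3*K (b(K) = (K + (-1/2 - 1*(-5)**2))*3 = (K + (-1/2 - 1*25))*3 = (K + (-1/2 - 25))*3 = (K - 51/2)*3 = (-51/2 + K)*3 = -153/2 + 3*K)
j(c, s) = -12/31 - 2*s/129 (j(c, s) = (-6)**2/(-93) + s/(-153/2 + 3*4) = 36*(-1/93) + s/(-153/2 + 12) = -12/31 + s/(-129/2) = -12/31 + s*(-2/129) = -12/31 - 2*s/129)
-21492 + j(r(-3), -179) = -21492 + (-12/31 - 2/129*(-179)) = -21492 + (-12/31 + 358/129) = -21492 + 9550/3999 = -85936958/3999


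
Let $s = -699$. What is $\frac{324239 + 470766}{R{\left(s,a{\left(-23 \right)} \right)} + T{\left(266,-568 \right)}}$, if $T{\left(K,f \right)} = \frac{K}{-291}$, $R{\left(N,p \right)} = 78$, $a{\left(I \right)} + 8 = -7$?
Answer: $\frac{231346455}{22432} \approx 10313.0$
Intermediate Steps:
$a{\left(I \right)} = -15$ ($a{\left(I \right)} = -8 - 7 = -15$)
$T{\left(K,f \right)} = - \frac{K}{291}$ ($T{\left(K,f \right)} = K \left(- \frac{1}{291}\right) = - \frac{K}{291}$)
$\frac{324239 + 470766}{R{\left(s,a{\left(-23 \right)} \right)} + T{\left(266,-568 \right)}} = \frac{324239 + 470766}{78 - \frac{266}{291}} = \frac{795005}{78 - \frac{266}{291}} = \frac{795005}{\frac{22432}{291}} = 795005 \cdot \frac{291}{22432} = \frac{231346455}{22432}$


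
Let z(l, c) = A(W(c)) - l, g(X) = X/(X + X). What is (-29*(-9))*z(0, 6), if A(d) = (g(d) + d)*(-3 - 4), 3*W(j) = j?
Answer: -9135/2 ≈ -4567.5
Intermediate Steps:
W(j) = j/3
g(X) = 1/2 (g(X) = X/((2*X)) = X*(1/(2*X)) = 1/2)
A(d) = -7/2 - 7*d (A(d) = (1/2 + d)*(-3 - 4) = (1/2 + d)*(-7) = -7/2 - 7*d)
z(l, c) = -7/2 - l - 7*c/3 (z(l, c) = (-7/2 - 7*c/3) - l = -7/2 - l - 7*c/3)
(-29*(-9))*z(0, 6) = (-29*(-9))*(-7/2 - 1*0 - 7/3*6) = 261*(-7/2 + 0 - 14) = 261*(-35/2) = -9135/2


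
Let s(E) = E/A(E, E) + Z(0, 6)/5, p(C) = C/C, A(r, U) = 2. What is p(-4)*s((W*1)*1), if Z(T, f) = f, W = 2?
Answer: 11/5 ≈ 2.2000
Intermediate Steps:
p(C) = 1
s(E) = 6/5 + E/2 (s(E) = E/2 + 6/5 = 6/5 + E/2)
p(-4)*s((W*1)*1) = 1*(6/5 + ((2*1)*1)/2) = 1*(6/5 + (2*1)/2) = 1*(6/5 + (½)*2) = 1*(6/5 + 1) = 1*(11/5) = 11/5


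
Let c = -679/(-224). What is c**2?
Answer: 9409/1024 ≈ 9.1885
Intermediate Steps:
c = 97/32 (c = -679*(-1/224) = 97/32 ≈ 3.0313)
c**2 = (97/32)**2 = 9409/1024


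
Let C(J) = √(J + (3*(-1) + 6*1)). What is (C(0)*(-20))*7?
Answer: -140*√3 ≈ -242.49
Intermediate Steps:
C(J) = √(3 + J) (C(J) = √(J + (-3 + 6)) = √(J + 3) = √(3 + J))
(C(0)*(-20))*7 = (√(3 + 0)*(-20))*7 = (√3*(-20))*7 = -20*√3*7 = -140*√3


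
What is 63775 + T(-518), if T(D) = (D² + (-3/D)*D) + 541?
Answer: 332637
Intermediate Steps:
T(D) = 538 + D² (T(D) = (D² - 3) + 541 = (-3 + D²) + 541 = 538 + D²)
63775 + T(-518) = 63775 + (538 + (-518)²) = 63775 + (538 + 268324) = 63775 + 268862 = 332637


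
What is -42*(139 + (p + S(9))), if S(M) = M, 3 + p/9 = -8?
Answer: -2058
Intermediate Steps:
p = -99 (p = -27 + 9*(-8) = -27 - 72 = -99)
-42*(139 + (p + S(9))) = -42*(139 + (-99 + 9)) = -42*(139 - 90) = -42*49 = -2058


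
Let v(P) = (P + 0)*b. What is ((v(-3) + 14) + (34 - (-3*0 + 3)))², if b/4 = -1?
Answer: 3249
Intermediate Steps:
b = -4 (b = 4*(-1) = -4)
v(P) = -4*P (v(P) = (P + 0)*(-4) = P*(-4) = -4*P)
((v(-3) + 14) + (34 - (-3*0 + 3)))² = ((-4*(-3) + 14) + (34 - (-3*0 + 3)))² = ((12 + 14) + (34 - (0 + 3)))² = (26 + (34 - 1*3))² = (26 + (34 - 3))² = (26 + 31)² = 57² = 3249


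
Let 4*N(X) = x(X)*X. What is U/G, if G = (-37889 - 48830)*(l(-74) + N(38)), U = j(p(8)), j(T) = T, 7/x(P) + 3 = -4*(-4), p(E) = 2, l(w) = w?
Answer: 52/155313729 ≈ 3.3481e-7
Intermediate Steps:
x(P) = 7/13 (x(P) = 7/(-3 - 4*(-4)) = 7/(-3 + 16) = 7/13)
U = 2
N(X) = 7*X/52 (N(X) = (7*X/13)/4 = 7*X/52)
G = 155313729/26 (G = (-37889 - 48830)*(-74 + (7/52)*38) = -86719*(-74 + 133/26) = -86719*(-1791/26) = 155313729/26 ≈ 5.9736e+6)
U/G = 2/(155313729/26) = 2*(26/155313729) = 52/155313729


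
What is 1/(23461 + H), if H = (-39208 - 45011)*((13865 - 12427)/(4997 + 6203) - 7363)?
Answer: 5600/3472656011339 ≈ 1.6126e-9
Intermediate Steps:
H = 3472524629739/5600 (H = -84219*(1438/11200 - 7363) = -84219*(1438*(1/11200) - 7363) = -84219*(719/5600 - 7363) = -84219*(-41232081/5600) = 3472524629739/5600 ≈ 6.2009e+8)
1/(23461 + H) = 1/(23461 + 3472524629739/5600) = 1/(3472656011339/5600) = 5600/3472656011339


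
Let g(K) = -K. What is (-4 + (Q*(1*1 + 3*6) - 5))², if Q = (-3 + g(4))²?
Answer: 850084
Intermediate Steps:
Q = 49 (Q = (-3 - 1*4)² = (-3 - 4)² = (-7)² = 49)
(-4 + (Q*(1*1 + 3*6) - 5))² = (-4 + (49*(1*1 + 3*6) - 5))² = (-4 + (49*(1 + 18) - 5))² = (-4 + (49*19 - 5))² = (-4 + (931 - 5))² = (-4 + 926)² = 922² = 850084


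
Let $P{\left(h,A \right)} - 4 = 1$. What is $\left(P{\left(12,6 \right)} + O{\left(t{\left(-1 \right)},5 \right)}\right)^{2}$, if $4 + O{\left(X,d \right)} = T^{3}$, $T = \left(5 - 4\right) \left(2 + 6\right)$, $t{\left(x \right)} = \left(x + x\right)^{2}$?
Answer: $263169$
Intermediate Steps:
$P{\left(h,A \right)} = 5$ ($P{\left(h,A \right)} = 4 + 1 = 5$)
$t{\left(x \right)} = 4 x^{2}$ ($t{\left(x \right)} = \left(2 x\right)^{2} = 4 x^{2}$)
$T = 8$ ($T = 1 \cdot 8 = 8$)
$O{\left(X,d \right)} = 508$ ($O{\left(X,d \right)} = -4 + 8^{3} = -4 + 512 = 508$)
$\left(P{\left(12,6 \right)} + O{\left(t{\left(-1 \right)},5 \right)}\right)^{2} = \left(5 + 508\right)^{2} = 513^{2} = 263169$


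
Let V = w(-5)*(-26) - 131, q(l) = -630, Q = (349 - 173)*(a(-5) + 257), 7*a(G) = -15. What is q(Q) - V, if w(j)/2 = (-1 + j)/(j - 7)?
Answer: -473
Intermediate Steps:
a(G) = -15/7 (a(G) = (1/7)*(-15) = -15/7)
w(j) = 2*(-1 + j)/(-7 + j) (w(j) = 2*((-1 + j)/(j - 7)) = 2*((-1 + j)/(-7 + j)) = 2*(-1 + j)/(-7 + j))
Q = 313984/7 (Q = (349 - 173)*(-15/7 + 257) = 176*(1784/7) = 313984/7 ≈ 44855.)
V = -157 (V = (2*(-1 - 5)/(-7 - 5))*(-26) - 131 = (2*(-6)/(-12))*(-26) - 131 = (2*(-1/12)*(-6))*(-26) - 131 = 1*(-26) - 131 = -26 - 131 = -157)
q(Q) - V = -630 - 1*(-157) = -630 + 157 = -473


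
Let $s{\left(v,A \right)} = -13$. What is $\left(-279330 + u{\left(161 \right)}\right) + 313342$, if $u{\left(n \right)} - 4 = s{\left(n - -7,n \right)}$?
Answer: $34003$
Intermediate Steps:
$u{\left(n \right)} = -9$ ($u{\left(n \right)} = 4 - 13 = -9$)
$\left(-279330 + u{\left(161 \right)}\right) + 313342 = \left(-279330 - 9\right) + 313342 = -279339 + 313342 = 34003$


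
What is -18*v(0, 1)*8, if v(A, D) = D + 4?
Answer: -720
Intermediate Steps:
v(A, D) = 4 + D
-18*v(0, 1)*8 = -18*(4 + 1)*8 = -18*5*8 = -6*15*8 = -90*8 = -720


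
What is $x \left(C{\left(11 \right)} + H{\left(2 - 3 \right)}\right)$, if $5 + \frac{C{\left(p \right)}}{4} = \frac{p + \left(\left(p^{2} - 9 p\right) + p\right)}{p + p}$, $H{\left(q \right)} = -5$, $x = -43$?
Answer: $731$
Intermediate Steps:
$C{\left(p \right)} = -20 + \frac{2 \left(p^{2} - 7 p\right)}{p}$ ($C{\left(p \right)} = -20 + 4 \frac{p + \left(\left(p^{2} - 9 p\right) + p\right)}{p + p} = -20 + 4 \frac{p + \left(p^{2} - 8 p\right)}{2 p} = -20 + 4 \left(p^{2} - 7 p\right) \frac{1}{2 p} = -20 + 4 \frac{p^{2} - 7 p}{2 p} = -20 + \frac{2 \left(p^{2} - 7 p\right)}{p}$)
$x \left(C{\left(11 \right)} + H{\left(2 - 3 \right)}\right) = - 43 \left(\left(-34 + 2 \cdot 11\right) - 5\right) = - 43 \left(\left(-34 + 22\right) - 5\right) = - 43 \left(-12 - 5\right) = \left(-43\right) \left(-17\right) = 731$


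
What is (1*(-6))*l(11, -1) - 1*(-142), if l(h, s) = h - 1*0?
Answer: 76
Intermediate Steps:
l(h, s) = h (l(h, s) = h + 0 = h)
(1*(-6))*l(11, -1) - 1*(-142) = (1*(-6))*11 - 1*(-142) = -6*11 + 142 = -66 + 142 = 76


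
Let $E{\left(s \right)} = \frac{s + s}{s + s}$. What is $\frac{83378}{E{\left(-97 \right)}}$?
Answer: $83378$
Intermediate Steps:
$E{\left(s \right)} = 1$ ($E{\left(s \right)} = \frac{2 s}{2 s} = 2 s \frac{1}{2 s} = 1$)
$\frac{83378}{E{\left(-97 \right)}} = \frac{83378}{1} = 83378 \cdot 1 = 83378$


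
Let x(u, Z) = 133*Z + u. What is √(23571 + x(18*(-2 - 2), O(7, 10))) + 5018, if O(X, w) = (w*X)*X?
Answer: 5018 + √88669 ≈ 5315.8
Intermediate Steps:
O(X, w) = w*X² (O(X, w) = (X*w)*X = w*X²)
x(u, Z) = u + 133*Z
√(23571 + x(18*(-2 - 2), O(7, 10))) + 5018 = √(23571 + (18*(-2 - 2) + 133*(10*7²))) + 5018 = √(23571 + (18*(-4) + 133*(10*49))) + 5018 = √(23571 + (-72 + 133*490)) + 5018 = √(23571 + (-72 + 65170)) + 5018 = √(23571 + 65098) + 5018 = √88669 + 5018 = 5018 + √88669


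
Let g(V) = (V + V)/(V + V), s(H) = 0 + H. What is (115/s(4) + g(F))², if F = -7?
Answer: 14161/16 ≈ 885.06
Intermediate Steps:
s(H) = H
g(V) = 1 (g(V) = (2*V)/((2*V)) = (2*V)*(1/(2*V)) = 1)
(115/s(4) + g(F))² = (115/4 + 1)² = (119/4)² = 14161/16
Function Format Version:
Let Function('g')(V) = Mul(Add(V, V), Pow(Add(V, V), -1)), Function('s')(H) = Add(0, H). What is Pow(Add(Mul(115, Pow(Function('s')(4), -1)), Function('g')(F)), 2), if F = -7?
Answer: Rational(14161, 16) ≈ 885.06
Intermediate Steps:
Function('s')(H) = H
Function('g')(V) = 1 (Function('g')(V) = Mul(Mul(2, V), Pow(Mul(2, V), -1)) = Mul(Mul(2, V), Mul(Rational(1, 2), Pow(V, -1))) = 1)
Pow(Add(Mul(115, Pow(Function('s')(4), -1)), Function('g')(F)), 2) = Pow(Add(Mul(115, Pow(4, -1)), 1), 2) = Pow(Add(Mul(115, Rational(1, 4)), 1), 2) = Pow(Add(Rational(115, 4), 1), 2) = Pow(Rational(119, 4), 2) = Rational(14161, 16)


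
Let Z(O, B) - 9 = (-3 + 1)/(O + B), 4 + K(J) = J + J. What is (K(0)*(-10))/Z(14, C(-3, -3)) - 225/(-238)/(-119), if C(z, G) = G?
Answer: 12439855/2747234 ≈ 4.5281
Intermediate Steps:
K(J) = -4 + 2*J (K(J) = -4 + (J + J) = -4 + 2*J)
Z(O, B) = 9 - 2/(B + O) (Z(O, B) = 9 + (-3 + 1)/(O + B) = 9 - 2/(B + O))
(K(0)*(-10))/Z(14, C(-3, -3)) - 225/(-238)/(-119) = ((-4 + 2*0)*(-10))/(((-2 + 9*(-3) + 9*14)/(-3 + 14))) - 225/(-238)/(-119) = ((-4 + 0)*(-10))/(((-2 - 27 + 126)/11)) - 225*(-1/238)*(-1/119) = (-4*(-10))/(((1/11)*97)) + (225/238)*(-1/119) = 40/(97/11) - 225/28322 = 40*(11/97) - 225/28322 = 440/97 - 225/28322 = 12439855/2747234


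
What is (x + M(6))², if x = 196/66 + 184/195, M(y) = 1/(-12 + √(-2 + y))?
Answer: 29735209/2044900 ≈ 14.541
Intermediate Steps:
x = 2798/715 (x = 196*(1/66) + 184*(1/195) = 98/33 + 184/195 = 2798/715 ≈ 3.9133)
(x + M(6))² = (2798/715 + 1/(-12 + √(-2 + 6)))² = (2798/715 + 1/(-12 + √4))² = (2798/715 + 1/(-12 + 2))² = (2798/715 + 1/(-10))² = (2798/715 - ⅒)² = (5453/1430)² = 29735209/2044900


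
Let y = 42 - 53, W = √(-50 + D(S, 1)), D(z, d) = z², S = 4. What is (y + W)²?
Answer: (11 - I*√34)² ≈ 87.0 - 128.28*I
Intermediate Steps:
W = I*√34 (W = √(-50 + 4²) = √(-50 + 16) = √(-34) = I*√34 ≈ 5.8309*I)
y = -11
(y + W)² = (-11 + I*√34)²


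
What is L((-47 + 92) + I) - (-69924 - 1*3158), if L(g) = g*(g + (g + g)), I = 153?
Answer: 190694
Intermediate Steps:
L(g) = 3*g² (L(g) = g*(g + 2*g) = g*(3*g) = 3*g²)
L((-47 + 92) + I) - (-69924 - 1*3158) = 3*((-47 + 92) + 153)² - (-69924 - 1*3158) = 3*(45 + 153)² - (-69924 - 3158) = 3*198² - 1*(-73082) = 3*39204 + 73082 = 117612 + 73082 = 190694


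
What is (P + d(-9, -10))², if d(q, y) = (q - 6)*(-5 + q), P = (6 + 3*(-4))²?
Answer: 60516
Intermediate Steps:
P = 36 (P = (6 - 12)² = (-6)² = 36)
d(q, y) = (-6 + q)*(-5 + q)
(P + d(-9, -10))² = (36 + (30 + (-9)² - 11*(-9)))² = (36 + (30 + 81 + 99))² = (36 + 210)² = 246² = 60516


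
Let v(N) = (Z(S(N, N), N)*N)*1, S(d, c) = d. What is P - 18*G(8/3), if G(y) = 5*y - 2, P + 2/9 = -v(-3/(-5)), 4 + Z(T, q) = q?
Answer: -45491/225 ≈ -202.18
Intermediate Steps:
Z(T, q) = -4 + q
v(N) = N*(-4 + N) (v(N) = ((-4 + N)*N)*1 = (N*(-4 + N))*1 = N*(-4 + N))
P = 409/225 (P = -2/9 - (-3/(-5))*(-4 - 3/(-5)) = -2/9 - (-3*(-⅕))*(-4 - 3*(-⅕)) = -2/9 - 3*(-4 + ⅗)/5 = -2/9 - 3*(-17)/(5*5) = -2/9 - 1*(-51/25) = -2/9 + 51/25 = 409/225 ≈ 1.8178)
G(y) = -2 + 5*y
P - 18*G(8/3) = 409/225 - 18*(-2 + 5*(8/3)) = 409/225 - 18*(-2 + 40/3) = 409/225 - 18*34/3 = 409/225 - 204 = -45491/225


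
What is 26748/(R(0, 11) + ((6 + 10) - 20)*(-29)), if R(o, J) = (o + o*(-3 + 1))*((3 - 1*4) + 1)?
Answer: 6687/29 ≈ 230.59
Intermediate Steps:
R(o, J) = 0 (R(o, J) = (o + o*(-2))*((3 - 4) + 1) = (o - 2*o)*(-1 + 1) = -o*0 = 0)
26748/(R(0, 11) + ((6 + 10) - 20)*(-29)) = 26748/(0 + ((6 + 10) - 20)*(-29)) = 26748/(0 + (16 - 20)*(-29)) = 26748/(0 - 4*(-29)) = 26748/(0 + 116) = 26748/116 = 26748*(1/116) = 6687/29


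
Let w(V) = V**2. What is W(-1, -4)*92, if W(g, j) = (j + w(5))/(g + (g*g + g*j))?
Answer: 483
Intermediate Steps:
W(g, j) = (25 + j)/(g + g**2 + g*j) (W(g, j) = (j + 5**2)/(g + (g*g + g*j)) = (j + 25)/(g + (g**2 + g*j)) = (25 + j)/(g + g**2 + g*j))
W(-1, -4)*92 = ((25 - 4)/((-1)*(1 - 1 - 4)))*92 = -1*21/(-4)*92 = -1*(-1/4)*21*92 = (21/4)*92 = 483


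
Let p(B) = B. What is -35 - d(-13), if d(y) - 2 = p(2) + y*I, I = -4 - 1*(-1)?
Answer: -78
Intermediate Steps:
I = -3 (I = -4 + 1 = -3)
d(y) = 4 - 3*y (d(y) = 2 + (2 + y*(-3)) = 2 + (2 - 3*y) = 4 - 3*y)
-35 - d(-13) = -35 - (4 - 3*(-13)) = -35 - (4 + 39) = -35 - 1*43 = -35 - 43 = -78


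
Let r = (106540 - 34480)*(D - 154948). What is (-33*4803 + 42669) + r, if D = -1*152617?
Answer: -22163249730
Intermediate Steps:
D = -152617
r = -22163133900 (r = (106540 - 34480)*(-152617 - 154948) = 72060*(-307565) = -22163133900)
(-33*4803 + 42669) + r = (-33*4803 + 42669) - 22163133900 = (-158499 + 42669) - 22163133900 = -115830 - 22163133900 = -22163249730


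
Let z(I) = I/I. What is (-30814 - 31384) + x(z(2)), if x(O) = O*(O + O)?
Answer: -62196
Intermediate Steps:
z(I) = 1
x(O) = 2*O**2 (x(O) = O*(2*O) = 2*O**2)
(-30814 - 31384) + x(z(2)) = (-30814 - 31384) + 2*1**2 = -62198 + 2*1 = -62198 + 2 = -62196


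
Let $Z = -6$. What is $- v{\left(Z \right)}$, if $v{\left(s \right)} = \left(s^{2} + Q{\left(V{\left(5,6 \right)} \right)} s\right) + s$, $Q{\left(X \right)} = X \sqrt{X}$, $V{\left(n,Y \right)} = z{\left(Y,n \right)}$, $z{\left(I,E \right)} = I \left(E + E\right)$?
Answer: $-30 + 720 \sqrt{15} \approx 2758.5$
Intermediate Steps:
$z{\left(I,E \right)} = 2 E I$ ($z{\left(I,E \right)} = I 2 E = 2 E I$)
$V{\left(n,Y \right)} = 2 Y n$ ($V{\left(n,Y \right)} = 2 n Y = 2 Y n$)
$Q{\left(X \right)} = X^{\frac{3}{2}}$
$v{\left(s \right)} = s + s^{2} + 120 s \sqrt{15}$ ($v{\left(s \right)} = \left(s^{2} + \left(2 \cdot 6 \cdot 5\right)^{\frac{3}{2}} s\right) + s = \left(s^{2} + 60^{\frac{3}{2}} s\right) + s = \left(s^{2} + 120 \sqrt{15} s\right) + s = \left(s^{2} + 120 s \sqrt{15}\right) + s = s + s^{2} + 120 s \sqrt{15}$)
$- v{\left(Z \right)} = - \left(-6\right) \left(1 - 6 + 120 \sqrt{15}\right) = - \left(-6\right) \left(-5 + 120 \sqrt{15}\right) = - (30 - 720 \sqrt{15}) = -30 + 720 \sqrt{15}$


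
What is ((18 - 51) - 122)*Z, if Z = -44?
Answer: 6820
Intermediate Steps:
((18 - 51) - 122)*Z = ((18 - 51) - 122)*(-44) = (-33 - 122)*(-44) = -155*(-44) = 6820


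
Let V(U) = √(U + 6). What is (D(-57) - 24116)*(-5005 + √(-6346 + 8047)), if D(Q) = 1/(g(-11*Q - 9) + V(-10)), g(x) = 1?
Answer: (5005 - 9*√21)*(120579 + 2*I)/5 ≈ 1.197e+8 + 1985.5*I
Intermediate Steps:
V(U) = √(6 + U)
D(Q) = (1 - 2*I)/5 (D(Q) = 1/(1 + √(6 - 10)) = 1/(1 + √(-4)) = 1/(1 + 2*I) = (1 - 2*I)/5)
(D(-57) - 24116)*(-5005 + √(-6346 + 8047)) = ((⅕ - 2*I/5) - 24116)*(-5005 + √(-6346 + 8047)) = (-120579/5 - 2*I/5)*(-5005 + √1701) = (-120579/5 - 2*I/5)*(-5005 + 9*√21) = (-5005 + 9*√21)*(-120579/5 - 2*I/5)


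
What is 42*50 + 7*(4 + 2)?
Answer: 2142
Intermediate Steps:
42*50 + 7*(4 + 2) = 2100 + 7*6 = 2100 + 42 = 2142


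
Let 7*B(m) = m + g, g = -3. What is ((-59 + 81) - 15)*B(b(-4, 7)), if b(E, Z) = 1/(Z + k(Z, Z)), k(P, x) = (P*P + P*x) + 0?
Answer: -314/105 ≈ -2.9905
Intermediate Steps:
k(P, x) = P² + P*x (k(P, x) = (P² + P*x) + 0 = P² + P*x)
b(E, Z) = 1/(Z + 2*Z²) (b(E, Z) = 1/(Z + Z*(Z + Z)) = 1/(Z + Z*(2*Z)) = 1/(Z + 2*Z²))
B(m) = -3/7 + m/7 (B(m) = (m - 3)/7 = (-3 + m)/7 = -3/7 + m/7)
((-59 + 81) - 15)*B(b(-4, 7)) = ((-59 + 81) - 15)*(-3/7 + (1/(7*(1 + 2*7)))/7) = (22 - 15)*(-3/7 + (1/(7*(1 + 14)))/7) = 7*(-3/7 + ((⅐)/15)/7) = 7*(-3/7 + ((⅐)*(1/15))/7) = 7*(-3/7 + (⅐)*(1/105)) = 7*(-3/7 + 1/735) = 7*(-314/735) = -314/105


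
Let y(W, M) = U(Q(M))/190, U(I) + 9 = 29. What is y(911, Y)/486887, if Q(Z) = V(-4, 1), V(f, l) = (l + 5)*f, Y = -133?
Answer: 2/9250853 ≈ 2.1620e-7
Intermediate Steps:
V(f, l) = f*(5 + l) (V(f, l) = (5 + l)*f = f*(5 + l))
Q(Z) = -24 (Q(Z) = -4*(5 + 1) = -4*6 = -24)
U(I) = 20 (U(I) = -9 + 29 = 20)
y(W, M) = 2/19 (y(W, M) = 20/190 = 20*(1/190) = 2/19)
y(911, Y)/486887 = (2/19)/486887 = (2/19)*(1/486887) = 2/9250853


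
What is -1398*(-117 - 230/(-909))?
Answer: 49453318/303 ≈ 1.6321e+5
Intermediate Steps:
-1398*(-117 - 230/(-909)) = -1398*(-117 - 230*(-1/909)) = -1398*(-117 + 230/909) = -1398*(-106123/909) = 49453318/303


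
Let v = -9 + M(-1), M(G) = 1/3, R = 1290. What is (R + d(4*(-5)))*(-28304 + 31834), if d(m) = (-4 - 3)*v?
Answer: 14303560/3 ≈ 4.7679e+6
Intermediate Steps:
M(G) = ⅓
v = -26/3 (v = -9 + ⅓ = -26/3 ≈ -8.6667)
d(m) = 182/3 (d(m) = (-4 - 3)*(-26/3) = -7*(-26/3) = 182/3)
(R + d(4*(-5)))*(-28304 + 31834) = (1290 + 182/3)*(-28304 + 31834) = (4052/3)*3530 = 14303560/3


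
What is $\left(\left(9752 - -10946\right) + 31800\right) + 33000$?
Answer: $85498$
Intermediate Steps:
$\left(\left(9752 - -10946\right) + 31800\right) + 33000 = \left(\left(9752 + 10946\right) + 31800\right) + 33000 = \left(20698 + 31800\right) + 33000 = 52498 + 33000 = 85498$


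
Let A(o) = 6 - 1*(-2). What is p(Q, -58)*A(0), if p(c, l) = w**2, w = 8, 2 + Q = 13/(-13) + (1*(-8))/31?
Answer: 512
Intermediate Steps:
A(o) = 8 (A(o) = 6 + 2 = 8)
Q = -101/31 (Q = -2 + (13/(-13) + (1*(-8))/31) = -2 + (13*(-1/13) - 8*1/31) = -2 + (-1 - 8/31) = -2 - 39/31 = -101/31 ≈ -3.2581)
p(c, l) = 64 (p(c, l) = 8**2 = 64)
p(Q, -58)*A(0) = 64*8 = 512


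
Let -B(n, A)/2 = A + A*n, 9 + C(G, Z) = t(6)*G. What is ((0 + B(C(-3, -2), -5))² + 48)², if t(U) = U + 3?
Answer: 15018012304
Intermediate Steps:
t(U) = 3 + U
C(G, Z) = -9 + 9*G (C(G, Z) = -9 + (3 + 6)*G = -9 + 9*G)
B(n, A) = -2*A - 2*A*n (B(n, A) = -2*(A + A*n) = -2*A - 2*A*n)
((0 + B(C(-3, -2), -5))² + 48)² = ((0 - 2*(-5)*(1 + (-9 + 9*(-3))))² + 48)² = ((0 - 2*(-5)*(1 + (-9 - 27)))² + 48)² = ((0 - 2*(-5)*(1 - 36))² + 48)² = ((0 - 2*(-5)*(-35))² + 48)² = ((0 - 350)² + 48)² = ((-350)² + 48)² = (122500 + 48)² = 122548² = 15018012304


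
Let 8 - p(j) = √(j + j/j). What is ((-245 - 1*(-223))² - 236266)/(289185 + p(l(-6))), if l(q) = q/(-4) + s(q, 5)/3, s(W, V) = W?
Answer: -136373007852/167265182497 - 235782*√2/167265182497 ≈ -0.81531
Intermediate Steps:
l(q) = q/12 (l(q) = q/(-4) + q/3 = q*(-¼) + q*(⅓) = -q/4 + q/3 = q/12)
p(j) = 8 - √(1 + j) (p(j) = 8 - √(j + j/j) = 8 - √(j + 1) = 8 - √(1 + j))
((-245 - 1*(-223))² - 236266)/(289185 + p(l(-6))) = ((-245 - 1*(-223))² - 236266)/(289185 + (8 - √(1 + (1/12)*(-6)))) = ((-245 + 223)² - 236266)/(289185 + (8 - √(1 - ½))) = ((-22)² - 236266)/(289185 + (8 - √(½))) = (484 - 236266)/(289185 + (8 - √2/2)) = -235782/(289185 + (8 - √2/2)) = -235782/(289193 - √2/2)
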